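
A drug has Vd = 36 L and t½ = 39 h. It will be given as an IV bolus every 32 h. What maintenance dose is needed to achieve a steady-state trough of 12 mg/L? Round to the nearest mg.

τ/t½ = 32/39 ≈ 0.82051, so f = (1/2)^(32/39) ≈ 0.566241.
Cmin,ss = (D/Vd)·f/(1−f), so D = Cmin,ss·Vd·(1−f)/f.
D = 12 × 36 × (1−f)/f ≈ 12 × 36 × 0.76603 ≈ 330.92 mg.

331 mg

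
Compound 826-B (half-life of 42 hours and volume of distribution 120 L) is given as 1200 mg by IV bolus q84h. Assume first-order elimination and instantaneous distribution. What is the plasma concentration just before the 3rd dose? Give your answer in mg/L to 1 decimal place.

f = (1/2)^(τ/t½) = (1/2)^(84/42) ≈ 0.2500.
C₀ = D/Vd = 1200/120 ≈ 10.000 mg/L.
Before the 3rd dose, 2 doses have been given. Superposition: Cmin = C₀·(f + f²).
≈ 10.000 × (0.2500 + 0.0625) ≈ 10.000 × 0.3125 ≈ 3.125 mg/L.

3.1 mg/L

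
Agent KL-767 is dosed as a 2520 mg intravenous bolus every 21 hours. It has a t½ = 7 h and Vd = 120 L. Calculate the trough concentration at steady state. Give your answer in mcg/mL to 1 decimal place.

The dosing interval is 3 half-lives, so f = 2^(−3) = 0.125.
At steady state, R = 1/(1 − 0.125) = 8/7.
Single-dose peak C₀ = D/Vd = 2520/120 = 21 mcg/mL.
Steady-state peak Cmax,ss = C₀·R = 21 × 8/7 ≈ 24.000 mcg/mL.
Steady-state trough Cmin,ss = Cmax,ss·f ≈ 24.000 × 0.125 ≈ 3.000 mcg/mL.

3.0 mcg/mL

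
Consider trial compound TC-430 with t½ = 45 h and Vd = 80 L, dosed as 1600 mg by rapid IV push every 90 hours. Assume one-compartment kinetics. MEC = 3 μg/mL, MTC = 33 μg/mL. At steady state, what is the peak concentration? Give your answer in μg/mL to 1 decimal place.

τ = 90 h = 2 half-lives, so f = (1/2)^2 = 0.25.
Accumulation ratio R = 1/(1 − f) = 1/0.75 = 4/3.
Single-dose peak C₀ = D/Vd = 1600/80 = 20 μg/mL.
Steady-state peak Cmax,ss = C₀·R = 20 × 4/3 ≈ 26.667 μg/mL.
Peak 26.7 μg/mL vs MTC 33 μg/mL: below toxic threshold.

26.7 μg/mL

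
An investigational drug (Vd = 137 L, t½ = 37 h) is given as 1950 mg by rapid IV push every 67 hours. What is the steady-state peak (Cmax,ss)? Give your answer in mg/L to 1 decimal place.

19.9 mg/L

τ/t½ = 67/37 ≈ 1.8108, so fraction remaining f = (1/2)^(67/37) ≈ 0.2850.
At steady state, accumulation factor R = 1/(1 − e^(−kτ)) ≈ 1.3986.
Each bolus raises the concentration by D/Vd = 1950/137 ≈ 14.234 mg/L.
Steady-state peak Cmax,ss = C₀·R ≈ 14.234 × 1.3986 ≈ 19.908 mg/L.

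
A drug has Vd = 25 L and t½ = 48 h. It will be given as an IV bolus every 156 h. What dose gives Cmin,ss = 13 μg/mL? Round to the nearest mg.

2767 mg

τ/t½ = 156/48 ≈ 3.25, so f = (1/2)^(156/48) ≈ 0.105112.
Cmin,ss = (D/Vd)·f/(1−f), so D = Cmin,ss·Vd·(1−f)/f.
D = 13 × 25 × (1−f)/f ≈ 13 × 25 × 8.51366 ≈ 2766.94 mg.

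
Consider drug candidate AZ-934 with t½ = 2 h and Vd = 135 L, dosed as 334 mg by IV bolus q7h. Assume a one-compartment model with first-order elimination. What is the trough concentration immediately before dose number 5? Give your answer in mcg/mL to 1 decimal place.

f = (1/2)^(τ/t½) = (1/2)^(7/2) ≈ 0.0884.
C₀ = D/Vd = 334/135 ≈ 2.474 mcg/mL.
Before the 5th dose, 4 doses have been given. Superposition: Cmin = C₀·(f + f² + … + f^4).
≈ 2.474 × (0.0884 + 0.0078 + 0.0007 + 0.0001) ≈ 2.474 × 0.0970 ≈ 0.240 mcg/mL.

0.2 mcg/mL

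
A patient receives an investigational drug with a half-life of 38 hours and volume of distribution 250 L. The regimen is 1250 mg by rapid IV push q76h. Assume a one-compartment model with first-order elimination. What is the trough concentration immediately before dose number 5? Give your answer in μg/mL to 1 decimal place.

f = (1/2)^(τ/t½) = (1/2)^(76/38) ≈ 0.2500.
C₀ = D/Vd = 1250/250 ≈ 5.000 μg/mL.
Before the 5th dose, 4 doses have been given. Superposition: Cmin = C₀·(f + f² + … + f^4).
≈ 5.000 × (0.2500 + 0.0625 + 0.0156 + 0.0039) ≈ 5.000 × 0.3320 ≈ 1.660 μg/mL.

1.7 μg/mL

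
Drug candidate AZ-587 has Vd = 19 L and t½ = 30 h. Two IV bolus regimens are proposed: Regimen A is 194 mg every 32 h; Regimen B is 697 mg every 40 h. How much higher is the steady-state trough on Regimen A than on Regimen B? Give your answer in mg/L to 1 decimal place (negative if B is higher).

-14.8 mg/L

Regimen A: f = (1/2)^(32/30) ≈ 0.4774; Cmin,ss = (194/19)·f/(1−f) ≈ 9.327 mg/L.
Regimen B: f = (1/2)^(40/30) ≈ 0.3969; Cmin,ss = (697/19)·f/(1−f) ≈ 24.142 mg/L.
Difference ≈ 9.327 − 24.142 ≈ -14.815 mg/L.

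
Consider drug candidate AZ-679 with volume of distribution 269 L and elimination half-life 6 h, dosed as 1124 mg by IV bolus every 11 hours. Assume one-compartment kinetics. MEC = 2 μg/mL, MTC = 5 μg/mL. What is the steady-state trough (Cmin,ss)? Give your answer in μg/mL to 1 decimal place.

k = ln2/t½ = ln2/6 ≈ 0.115525 h⁻¹; fraction remaining f = e^(−kτ) = e^(−0.115525×11) ≈ 0.2806.
Single-dose peak C₀ = D/Vd = 1124/269 ≈ 4.178 μg/mL.
Steady-state trough Cmin,ss = C₀·f/(1−f) ≈ 4.178 × 0.2806/0.7194 ≈ 1.630 μg/mL.
Trough 1.6 μg/mL vs MEC 2 μg/mL: subtherapeutic.

1.6 μg/mL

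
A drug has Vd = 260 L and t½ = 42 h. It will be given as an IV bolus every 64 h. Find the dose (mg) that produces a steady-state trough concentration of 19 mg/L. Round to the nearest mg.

9265 mg

τ/t½ = 64/42 ≈ 1.5238, so f = (1/2)^(64/42) ≈ 0.347766.
Cmin,ss = (D/Vd)·f/(1−f), so D = Cmin,ss·Vd·(1−f)/f.
D = 19 × 260 × (1−f)/f ≈ 19 × 260 × 1.87550 ≈ 9264.97 mg.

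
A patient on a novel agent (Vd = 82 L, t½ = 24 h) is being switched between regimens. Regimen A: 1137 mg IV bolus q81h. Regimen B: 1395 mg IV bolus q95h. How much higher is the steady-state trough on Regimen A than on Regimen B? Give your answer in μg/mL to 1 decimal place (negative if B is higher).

0.3 μg/mL

Regimen A: f = (1/2)^(81/24) ≈ 0.0964; Cmin,ss = (1137/82)·f/(1−f) ≈ 1.479 μg/mL.
Regimen B: f = (1/2)^(95/24) ≈ 0.0643; Cmin,ss = (1395/82)·f/(1−f) ≈ 1.169 μg/mL.
Difference ≈ 1.479 − 1.169 ≈ 0.310 μg/mL.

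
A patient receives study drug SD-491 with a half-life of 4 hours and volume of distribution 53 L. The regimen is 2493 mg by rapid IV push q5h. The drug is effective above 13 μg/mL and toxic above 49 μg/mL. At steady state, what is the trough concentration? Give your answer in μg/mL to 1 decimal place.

34.1 μg/mL

τ/t½ = 5/4 ≈ 1.25, so fraction remaining f = (1/2)^(5/4) ≈ 0.4204.
Single-dose peak C₀ = D/Vd = 2493/53 ≈ 47.038 μg/mL.
Steady-state trough Cmin,ss = C₀·f/(1−f) ≈ 47.038 × 0.4204/0.5796 ≈ 34.118 μg/mL.
Trough 34.1 μg/mL vs MEC 13 μg/mL: adequate.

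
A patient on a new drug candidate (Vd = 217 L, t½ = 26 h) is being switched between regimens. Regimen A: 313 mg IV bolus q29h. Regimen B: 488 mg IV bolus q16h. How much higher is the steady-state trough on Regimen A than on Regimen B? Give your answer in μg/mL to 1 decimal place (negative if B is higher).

-3.0 μg/mL

Regimen A: f = (1/2)^(29/26) ≈ 0.4616; Cmin,ss = (313/217)·f/(1−f) ≈ 1.237 μg/mL.
Regimen B: f = (1/2)^(16/26) ≈ 0.6528; Cmin,ss = (488/217)·f/(1−f) ≈ 4.228 μg/mL.
Difference ≈ 1.237 − 4.228 ≈ -2.991 μg/mL.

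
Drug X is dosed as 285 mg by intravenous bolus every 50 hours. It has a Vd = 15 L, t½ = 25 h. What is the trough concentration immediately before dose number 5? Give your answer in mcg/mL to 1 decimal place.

f = (1/2)^(τ/t½) = (1/2)^(50/25) ≈ 0.2500.
C₀ = D/Vd = 285/15 ≈ 19.000 mcg/mL.
Before the 5th dose, 4 doses have been given. Superposition: Cmin = C₀·(f + f² + … + f^4).
≈ 19.000 × (0.2500 + 0.0625 + 0.0156 + 0.0039) ≈ 19.000 × 0.3320 ≈ 6.308 mcg/mL.

6.3 mcg/mL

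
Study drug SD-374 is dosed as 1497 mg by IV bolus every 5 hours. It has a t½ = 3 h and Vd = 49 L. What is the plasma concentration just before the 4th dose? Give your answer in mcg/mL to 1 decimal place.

13.6 mcg/mL

f = (1/2)^(τ/t½) = (1/2)^(5/3) ≈ 0.3150.
C₀ = D/Vd = 1497/49 ≈ 30.551 mcg/mL.
Before the 4th dose, 3 doses have been given. Superposition: Cmin = C₀·(f + f² + … + f^3).
≈ 30.551 × (0.3150 + 0.0992 + 0.0313) ≈ 30.551 × 0.4455 ≈ 13.610 mcg/mL.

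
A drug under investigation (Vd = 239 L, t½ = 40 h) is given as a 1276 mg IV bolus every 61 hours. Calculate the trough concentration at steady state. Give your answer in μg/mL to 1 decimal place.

Over one 61-h interval, 61/40 ≈ 1.525 half-lives elapse, leaving f ≈ 0.3475 of each dose.
Each bolus raises the concentration by D/Vd = 1276/239 ≈ 5.339 μg/mL.
Steady-state trough Cmin,ss = C₀·f/(1−f) ≈ 5.339 × 0.3475/0.6525 ≈ 2.843 μg/mL.

2.8 μg/mL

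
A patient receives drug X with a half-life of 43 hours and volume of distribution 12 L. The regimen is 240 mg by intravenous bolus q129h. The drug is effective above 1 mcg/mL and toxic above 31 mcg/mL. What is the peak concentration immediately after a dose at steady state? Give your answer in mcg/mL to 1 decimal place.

τ = 129 h = 3 half-lives, so f = (1/2)^3 = 0.125.
At steady state, R = 1/(1 − 0.125) = 8/7.
Single-dose peak C₀ = D/Vd = 240/12 = 20 mcg/mL.
Steady-state peak Cmax,ss = C₀·R = 20 × 8/7 ≈ 22.857 mcg/mL.
Peak 22.9 mcg/mL vs MTC 31 mcg/mL: below toxic threshold.

22.9 mcg/mL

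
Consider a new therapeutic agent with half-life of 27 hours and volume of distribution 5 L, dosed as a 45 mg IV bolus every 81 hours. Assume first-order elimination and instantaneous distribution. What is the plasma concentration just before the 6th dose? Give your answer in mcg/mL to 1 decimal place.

1.3 mcg/mL

f = (1/2)^(τ/t½) = (1/2)^(81/27) ≈ 0.1250.
C₀ = D/Vd = 45/5 ≈ 9.000 mcg/mL.
Before the 6th dose, 5 doses have been given. Superposition: Cmin = C₀·(f + f² + … + f^5).
≈ 9.000 × (0.1250 + 0.0156 + 0.0020 + 0.0002 + 0.0000) ≈ 9.000 × 0.1428 ≈ 1.285 mcg/mL.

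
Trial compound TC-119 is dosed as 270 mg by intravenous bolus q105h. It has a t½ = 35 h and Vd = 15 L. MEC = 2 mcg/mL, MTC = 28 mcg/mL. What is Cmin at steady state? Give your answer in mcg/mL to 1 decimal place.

2.6 mcg/mL

τ = 105 h = 3 half-lives, so f = (1/2)^3 = 0.125.
At steady state, R = 1/(1 − 0.125) = 8/7.
Single-dose peak C₀ = D/Vd = 270/15 = 18 mcg/mL.
Steady-state peak Cmax,ss = C₀·R = 18 × 8/7 ≈ 20.571 mcg/mL.
Steady-state trough Cmin,ss = Cmax,ss·f ≈ 20.571 × 0.125 ≈ 2.571 mcg/mL.
Trough 2.6 mcg/mL vs MEC 2 mcg/mL: adequate.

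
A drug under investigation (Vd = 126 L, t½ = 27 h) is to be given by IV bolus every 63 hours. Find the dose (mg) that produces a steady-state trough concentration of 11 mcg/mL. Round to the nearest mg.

5599 mg

τ/t½ = 63/27 ≈ 2.3333, so f = (1/2)^(63/27) ≈ 0.198425.
Cmin,ss = (D/Vd)·f/(1−f), so D = Cmin,ss·Vd·(1−f)/f.
D = 11 × 126 × (1−f)/f ≈ 11 × 126 × 4.03969 ≈ 5599.01 mg.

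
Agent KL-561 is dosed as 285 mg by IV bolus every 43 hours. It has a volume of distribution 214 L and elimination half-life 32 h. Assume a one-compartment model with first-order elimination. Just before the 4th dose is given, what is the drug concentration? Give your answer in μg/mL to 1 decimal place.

0.8 μg/mL

f = (1/2)^(τ/t½) = (1/2)^(43/32) ≈ 0.3940.
C₀ = D/Vd = 285/214 ≈ 1.332 μg/mL.
Before the 4th dose, 3 doses have been given. Superposition: Cmin = C₀·(f + f² + … + f^3).
≈ 1.332 × (0.3940 + 0.1552 + 0.0612) ≈ 1.332 × 0.6104 ≈ 0.813 μg/mL.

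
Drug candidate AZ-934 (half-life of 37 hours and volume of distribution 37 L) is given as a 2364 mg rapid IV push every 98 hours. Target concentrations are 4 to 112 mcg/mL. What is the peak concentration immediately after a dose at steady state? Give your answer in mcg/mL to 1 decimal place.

τ/t½ = 98/37 ≈ 2.6486, so fraction remaining f = (1/2)^(98/37) ≈ 0.1595.
Accumulation ratio R = 1/(1 − f) ≈ 1/0.8405 ≈ 1.1898.
Single-dose peak C₀ = D/Vd = 2364/37 ≈ 63.892 mcg/mL.
Cmax,ss = C₀/(1 − f) ≈ 63.892/0.8405 ≈ 76.017 mcg/mL.
Peak 76.0 mcg/mL vs MTC 112 mcg/mL: below toxic threshold.

76.0 mcg/mL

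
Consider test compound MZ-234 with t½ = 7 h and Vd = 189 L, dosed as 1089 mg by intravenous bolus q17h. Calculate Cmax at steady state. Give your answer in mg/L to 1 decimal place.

7.1 mg/L

k = ln2/t½ = ln2/7 ≈ 0.099021 h⁻¹; fraction remaining f = e^(−kτ) = e^(−0.099021×17) ≈ 0.1857.
Accumulation ratio R = 1/(1 − f) ≈ 1/0.8143 ≈ 1.2280.
Single-dose peak C₀ = D/Vd = 1089/189 ≈ 5.762 mg/L.
Cmax,ss = C₀/(1 − f) ≈ 5.762/0.8143 ≈ 7.076 mg/L.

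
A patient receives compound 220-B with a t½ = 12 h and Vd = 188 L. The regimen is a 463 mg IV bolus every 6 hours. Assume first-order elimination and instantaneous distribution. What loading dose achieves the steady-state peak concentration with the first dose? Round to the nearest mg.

f = (1/2)^(6/12) ≈ 0.707107; accumulation ratio R = 1/(1−f) ≈ 3.41422.
Loading dose to hit Cmax,ss on first dose: D_load = D_maint·R ≈ 463 × 3.41422 ≈ 1580.78 mg.

1581 mg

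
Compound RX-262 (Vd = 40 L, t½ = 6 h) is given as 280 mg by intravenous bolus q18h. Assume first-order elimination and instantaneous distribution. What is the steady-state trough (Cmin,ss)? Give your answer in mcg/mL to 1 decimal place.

τ = 18 h = 3 half-lives, so f = (1/2)^3 = 0.125.
At steady state, R = 1/(1 − 0.125) = 8/7.
Single-dose peak C₀ = D/Vd = 280/40 = 7 mcg/mL.
Steady-state peak Cmax,ss = C₀·R = 7 × 8/7 ≈ 8.000 mcg/mL.
Steady-state trough Cmin,ss = Cmax,ss·f ≈ 8.000 × 0.125 ≈ 1.000 mcg/mL.

1.0 mcg/mL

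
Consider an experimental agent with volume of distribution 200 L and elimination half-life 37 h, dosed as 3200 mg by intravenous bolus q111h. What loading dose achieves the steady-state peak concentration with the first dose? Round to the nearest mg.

3657 mg

f = (1/2)^(111/37) ≈ 0.125000; accumulation ratio R = 1/(1−f) ≈ 1.14286.
Loading dose to hit Cmax,ss on first dose: D_load = D_maint·R ≈ 3200 × 1.14286 ≈ 3657.15 mg.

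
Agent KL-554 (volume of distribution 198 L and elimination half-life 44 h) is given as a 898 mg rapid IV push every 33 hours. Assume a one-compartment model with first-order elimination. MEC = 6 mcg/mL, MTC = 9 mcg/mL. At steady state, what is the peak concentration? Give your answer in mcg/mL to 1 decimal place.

τ/t½ = 33/44 ≈ 0.75, so fraction remaining f = (1/2)^(33/44) ≈ 0.5946.
Accumulation ratio R = 1/(1 − f) ≈ 1/0.4054 ≈ 2.4667.
Each bolus raises the concentration by D/Vd = 898/198 ≈ 4.535 mcg/mL.
Steady-state peak Cmax,ss = C₀·R ≈ 4.535 × 2.4667 ≈ 11.186 mcg/mL.
Peak 11.2 mcg/mL vs MTC 9 mcg/mL: exceeds toxic threshold.

11.2 mcg/mL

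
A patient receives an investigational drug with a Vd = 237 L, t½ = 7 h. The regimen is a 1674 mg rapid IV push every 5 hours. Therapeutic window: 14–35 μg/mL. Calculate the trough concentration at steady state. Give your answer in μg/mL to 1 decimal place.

11.0 μg/mL

k = ln2/t½ = ln2/7 ≈ 0.099021 h⁻¹; fraction remaining f = e^(−kτ) = e^(−0.099021×5) ≈ 0.6095.
Each bolus raises the concentration by D/Vd = 1674/237 ≈ 7.063 μg/mL.
Steady-state trough Cmin,ss = C₀·f/(1−f) ≈ 7.063 × 0.6095/0.3905 ≈ 11.024 μg/mL.
Trough 11.0 μg/mL vs MEC 14 μg/mL: subtherapeutic.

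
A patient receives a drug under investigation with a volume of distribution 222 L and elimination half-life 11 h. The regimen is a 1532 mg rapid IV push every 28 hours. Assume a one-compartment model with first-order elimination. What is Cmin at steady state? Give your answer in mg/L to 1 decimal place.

1.4 mg/L

Over one 28-h interval, 28/11 ≈ 2.5455 half-lives elapse, leaving f ≈ 0.1713 of each dose.
Accumulation ratio R = 1/(1 − f) ≈ 1/0.8287 ≈ 1.2067.
Single-dose peak C₀ = D/Vd = 1532/222 ≈ 6.901 mg/L.
Steady-state peak Cmax,ss = C₀·R ≈ 6.901 × 1.2067 ≈ 8.327 mg/L.
Steady-state trough Cmin,ss = Cmax,ss·f ≈ 8.327 × 0.1713 ≈ 1.426 mg/L.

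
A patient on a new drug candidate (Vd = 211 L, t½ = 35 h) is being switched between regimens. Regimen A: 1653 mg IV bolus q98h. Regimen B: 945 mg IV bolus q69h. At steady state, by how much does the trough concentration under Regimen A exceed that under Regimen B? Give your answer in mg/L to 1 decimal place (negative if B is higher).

Regimen A: f = (1/2)^(98/35) ≈ 0.1436; Cmin,ss = (1653/211)·f/(1−f) ≈ 1.314 mg/L.
Regimen B: f = (1/2)^(69/35) ≈ 0.2550; Cmin,ss = (945/211)·f/(1−f) ≈ 1.533 mg/L.
Difference ≈ 1.314 − 1.533 ≈ -0.219 mg/L.

-0.2 mg/L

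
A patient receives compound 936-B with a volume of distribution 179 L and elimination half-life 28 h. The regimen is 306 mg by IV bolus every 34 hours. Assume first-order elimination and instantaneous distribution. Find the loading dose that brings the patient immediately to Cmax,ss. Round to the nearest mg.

f = (1/2)^(34/28) ≈ 0.430986; accumulation ratio R = 1/(1−f) ≈ 1.75743.
Loading dose to hit Cmax,ss on first dose: D_load = D_maint·R ≈ 306 × 1.75743 ≈ 537.77 mg.

538 mg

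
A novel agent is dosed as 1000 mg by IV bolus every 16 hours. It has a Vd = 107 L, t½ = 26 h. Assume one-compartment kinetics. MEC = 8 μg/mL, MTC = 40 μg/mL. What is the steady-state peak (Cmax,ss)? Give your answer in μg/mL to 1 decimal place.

26.9 μg/mL

k = ln2/t½ = ln2/26 ≈ 0.026660 h⁻¹; fraction remaining f = e^(−kτ) = e^(−0.026660×16) ≈ 0.6528.
At steady state, accumulation factor R = 1/(1 − e^(−kτ)) ≈ 2.8802.
Single-dose peak C₀ = D/Vd = 1000/107 ≈ 9.346 μg/mL.
Steady-state peak Cmax,ss = C₀·R ≈ 9.346 × 2.8802 ≈ 26.918 μg/mL.
Peak 26.9 μg/mL vs MTC 40 μg/mL: below toxic threshold.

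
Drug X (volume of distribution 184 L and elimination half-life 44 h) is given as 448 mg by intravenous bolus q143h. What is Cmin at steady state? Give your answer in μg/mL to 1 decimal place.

k = ln2/t½ = ln2/44 ≈ 0.015753 h⁻¹; fraction remaining f = e^(−kτ) = e^(−0.015753×143) ≈ 0.1051.
At steady state, accumulation factor R = 1/(1 − e^(−kτ)) ≈ 1.1174.
Each bolus raises the concentration by D/Vd = 448/184 ≈ 2.435 μg/mL.
Cmax,ss = C₀/(1 − f) ≈ 2.435/0.8949 ≈ 2.721 μg/mL.
Steady-state trough Cmin,ss = Cmax,ss·f ≈ 2.721 × 0.1051 ≈ 0.286 μg/mL.

0.3 μg/mL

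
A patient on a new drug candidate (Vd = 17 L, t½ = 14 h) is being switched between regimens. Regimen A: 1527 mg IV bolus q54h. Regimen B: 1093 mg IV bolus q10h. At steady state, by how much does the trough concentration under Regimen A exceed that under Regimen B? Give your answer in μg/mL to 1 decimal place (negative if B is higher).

Regimen A: f = (1/2)^(54/14) ≈ 0.0690; Cmin,ss = (1527/17)·f/(1−f) ≈ 6.657 μg/mL.
Regimen B: f = (1/2)^(10/14) ≈ 0.6095; Cmin,ss = (1093/17)·f/(1−f) ≈ 100.352 μg/mL.
Difference ≈ 6.657 − 100.352 ≈ -93.695 μg/mL.

-93.7 μg/mL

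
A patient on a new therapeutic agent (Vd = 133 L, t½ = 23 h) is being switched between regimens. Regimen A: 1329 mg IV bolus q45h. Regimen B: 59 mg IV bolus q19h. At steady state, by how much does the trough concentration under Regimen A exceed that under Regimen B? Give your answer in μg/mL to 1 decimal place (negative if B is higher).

2.9 μg/mL

Regimen A: f = (1/2)^(45/23) ≈ 0.2576; Cmin,ss = (1329/133)·f/(1−f) ≈ 3.467 μg/mL.
Regimen B: f = (1/2)^(19/23) ≈ 0.5641; Cmin,ss = (59/133)·f/(1−f) ≈ 0.574 μg/mL.
Difference ≈ 3.467 − 0.574 ≈ 2.893 μg/mL.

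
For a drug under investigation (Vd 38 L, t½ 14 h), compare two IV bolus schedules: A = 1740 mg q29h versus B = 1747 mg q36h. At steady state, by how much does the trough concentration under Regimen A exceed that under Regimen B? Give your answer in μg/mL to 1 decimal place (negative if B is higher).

Regimen A: f = (1/2)^(29/14) ≈ 0.2379; Cmin,ss = (1740/38)·f/(1−f) ≈ 14.294 μg/mL.
Regimen B: f = (1/2)^(36/14) ≈ 0.1682; Cmin,ss = (1747/38)·f/(1−f) ≈ 9.296 μg/mL.
Difference ≈ 14.294 − 9.296 ≈ 4.998 μg/mL.

5.0 μg/mL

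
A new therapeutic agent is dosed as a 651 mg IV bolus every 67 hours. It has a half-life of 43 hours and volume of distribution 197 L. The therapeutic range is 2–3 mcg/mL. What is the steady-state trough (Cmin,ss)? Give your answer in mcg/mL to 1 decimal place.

1.7 mcg/mL

τ/t½ = 67/43 ≈ 1.5581, so fraction remaining f = (1/2)^(67/43) ≈ 0.3396.
Single-dose peak C₀ = D/Vd = 651/197 ≈ 3.305 mcg/mL.
Steady-state trough Cmin,ss = C₀·f/(1−f) ≈ 3.305 × 0.3396/0.6604 ≈ 1.700 mcg/mL.
Trough 1.7 mcg/mL vs MEC 2 mcg/mL: subtherapeutic.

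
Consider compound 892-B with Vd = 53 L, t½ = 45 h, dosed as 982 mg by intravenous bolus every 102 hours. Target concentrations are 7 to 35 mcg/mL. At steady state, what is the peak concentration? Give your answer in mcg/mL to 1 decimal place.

23.4 mcg/mL

τ/t½ = 102/45 ≈ 2.2667, so fraction remaining f = (1/2)^(102/45) ≈ 0.2078.
Accumulation ratio R = 1/(1 − f) ≈ 1/0.7922 ≈ 1.2623.
Single-dose peak C₀ = D/Vd = 982/53 ≈ 18.528 mcg/mL.
Steady-state peak Cmax,ss = C₀·R ≈ 18.528 × 1.2623 ≈ 23.388 mcg/mL.
Peak 23.4 mcg/mL vs MTC 35 mcg/mL: below toxic threshold.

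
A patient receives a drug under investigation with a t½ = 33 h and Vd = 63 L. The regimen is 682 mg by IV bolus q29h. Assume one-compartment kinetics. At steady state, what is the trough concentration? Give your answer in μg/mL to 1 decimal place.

12.9 μg/mL

k = ln2/t½ = ln2/33 ≈ 0.021004 h⁻¹; fraction remaining f = e^(−kτ) = e^(−0.021004×29) ≈ 0.5438.
Accumulation ratio R = 1/(1 − f) ≈ 1/0.4562 ≈ 2.1920.
Each bolus raises the concentration by D/Vd = 682/63 ≈ 10.825 μg/mL.
Cmax,ss = C₀/(1 − f) ≈ 10.825/0.4562 ≈ 23.729 μg/mL.
Steady-state trough Cmin,ss = Cmax,ss·f ≈ 23.729 × 0.5438 ≈ 12.904 μg/mL.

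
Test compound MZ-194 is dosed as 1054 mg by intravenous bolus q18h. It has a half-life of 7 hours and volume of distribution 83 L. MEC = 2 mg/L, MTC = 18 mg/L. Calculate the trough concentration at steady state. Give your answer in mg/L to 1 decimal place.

k = ln2/t½ = ln2/7 ≈ 0.099021 h⁻¹; fraction remaining f = e^(−kτ) = e^(−0.099021×18) ≈ 0.1682.
Each bolus raises the concentration by D/Vd = 1054/83 ≈ 12.699 mg/L.
Steady-state trough Cmin,ss = C₀·f/(1−f) ≈ 12.699 × 0.1682/0.8318 ≈ 2.568 mg/L.
Trough 2.6 mg/L vs MEC 2 mg/L: adequate.

2.6 mg/L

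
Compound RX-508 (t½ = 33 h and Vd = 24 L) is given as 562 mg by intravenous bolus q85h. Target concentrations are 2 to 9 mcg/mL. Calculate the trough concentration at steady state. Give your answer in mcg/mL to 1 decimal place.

4.7 mcg/mL

Over one 85-h interval, 85/33 ≈ 2.5758 half-lives elapse, leaving f ≈ 0.1677 of each dose.
At steady state, accumulation factor R = 1/(1 − e^(−kτ)) ≈ 1.2015.
Each bolus raises the concentration by D/Vd = 562/24 ≈ 23.417 mcg/mL.
Cmax,ss = C₀/(1 − f) ≈ 23.417/0.8323 ≈ 28.135 mcg/mL.
One interval later, Cmin,ss = Cmax,ss·e^(−kτ) ≈ 28.135 × 0.1677 ≈ 4.718 mcg/mL.
Trough 4.7 mcg/mL vs MEC 2 mcg/mL: adequate.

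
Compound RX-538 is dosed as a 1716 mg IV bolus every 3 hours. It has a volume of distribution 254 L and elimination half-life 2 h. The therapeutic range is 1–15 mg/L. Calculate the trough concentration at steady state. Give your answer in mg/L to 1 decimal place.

τ/t½ = 3/2 ≈ 1.5, so fraction remaining f = (1/2)^(3/2) ≈ 0.3536.
Accumulation ratio R = 1/(1 − f) ≈ 1/0.6464 ≈ 1.5470.
Each bolus raises the concentration by D/Vd = 1716/254 ≈ 6.756 mg/L.
Steady-state peak Cmax,ss = C₀·R ≈ 6.756 × 1.5470 ≈ 10.452 mg/L.
One interval later, Cmin,ss = Cmax,ss·e^(−kτ) ≈ 10.452 × 0.3536 ≈ 3.696 mg/L.
Trough 3.7 mg/L vs MEC 1 mg/L: adequate.

3.7 mg/L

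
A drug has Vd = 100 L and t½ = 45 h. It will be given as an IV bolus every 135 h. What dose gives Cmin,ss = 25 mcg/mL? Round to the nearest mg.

τ/t½ = 135/45 ≈ 3, so f = (1/2)^(135/45) ≈ 0.125000.
Cmin,ss = (D/Vd)·f/(1−f), so D = Cmin,ss·Vd·(1−f)/f.
D = 25 × 100 × (1−f)/f ≈ 25 × 100 × 7.00000 ≈ 17500.00 mg.

17500 mg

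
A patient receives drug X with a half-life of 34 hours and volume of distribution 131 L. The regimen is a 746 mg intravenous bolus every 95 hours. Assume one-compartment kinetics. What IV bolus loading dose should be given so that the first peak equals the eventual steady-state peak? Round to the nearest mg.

872 mg

f = (1/2)^(95/34) ≈ 0.144174; accumulation ratio R = 1/(1−f) ≈ 1.16846.
Loading dose to hit Cmax,ss on first dose: D_load = D_maint·R ≈ 746 × 1.16846 ≈ 871.67 mg.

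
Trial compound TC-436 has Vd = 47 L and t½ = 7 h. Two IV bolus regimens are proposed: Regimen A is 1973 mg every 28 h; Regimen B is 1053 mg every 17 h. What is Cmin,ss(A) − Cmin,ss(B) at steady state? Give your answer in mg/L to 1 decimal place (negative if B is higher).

Regimen A: f = (1/2)^(28/7) ≈ 0.0625; Cmin,ss = (1973/47)·f/(1−f) ≈ 2.799 mg/L.
Regimen B: f = (1/2)^(17/7) ≈ 0.1857; Cmin,ss = (1053/47)·f/(1−f) ≈ 5.109 mg/L.
Difference ≈ 2.799 − 5.109 ≈ -2.310 mg/L.

-2.3 mg/L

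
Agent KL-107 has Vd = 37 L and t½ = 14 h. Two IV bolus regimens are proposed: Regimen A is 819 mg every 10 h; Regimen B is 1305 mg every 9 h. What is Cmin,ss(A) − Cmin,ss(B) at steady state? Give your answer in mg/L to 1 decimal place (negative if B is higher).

-28.3 mg/L

Regimen A: f = (1/2)^(10/14) ≈ 0.6095; Cmin,ss = (819/37)·f/(1−f) ≈ 34.549 mg/L.
Regimen B: f = (1/2)^(9/14) ≈ 0.6404; Cmin,ss = (1305/37)·f/(1−f) ≈ 62.812 mg/L.
Difference ≈ 34.549 − 62.812 ≈ -28.263 mg/L.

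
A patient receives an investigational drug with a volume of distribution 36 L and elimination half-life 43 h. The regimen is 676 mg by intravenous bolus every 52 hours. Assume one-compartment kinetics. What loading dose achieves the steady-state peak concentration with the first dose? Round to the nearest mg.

f = (1/2)^(52/43) ≈ 0.432478; accumulation ratio R = 1/(1−f) ≈ 1.76205.
Loading dose to hit Cmax,ss on first dose: D_load = D_maint·R ≈ 676 × 1.76205 ≈ 1191.15 mg.

1191 mg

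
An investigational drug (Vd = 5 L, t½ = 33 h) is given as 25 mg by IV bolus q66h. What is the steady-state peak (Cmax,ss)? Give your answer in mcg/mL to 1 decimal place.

The dosing interval is 2 half-lives, so f = 2^(−2) = 0.25.
At steady state, R = 1/(1 − 0.25) = 4/3.
Single-dose peak C₀ = D/Vd = 25/5 = 5 mcg/mL.
Steady-state peak Cmax,ss = C₀·R = 5 × 4/3 ≈ 6.667 mcg/mL.

6.7 mcg/mL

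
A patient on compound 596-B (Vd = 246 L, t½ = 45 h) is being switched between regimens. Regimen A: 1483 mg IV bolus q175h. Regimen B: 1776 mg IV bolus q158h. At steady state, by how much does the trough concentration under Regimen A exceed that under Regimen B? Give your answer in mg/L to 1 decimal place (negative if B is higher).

-0.3 mg/L

Regimen A: f = (1/2)^(175/45) ≈ 0.0675; Cmin,ss = (1483/246)·f/(1−f) ≈ 0.436 mg/L.
Regimen B: f = (1/2)^(158/45) ≈ 0.0877; Cmin,ss = (1776/246)·f/(1−f) ≈ 0.694 mg/L.
Difference ≈ 0.436 − 0.694 ≈ -0.258 mg/L.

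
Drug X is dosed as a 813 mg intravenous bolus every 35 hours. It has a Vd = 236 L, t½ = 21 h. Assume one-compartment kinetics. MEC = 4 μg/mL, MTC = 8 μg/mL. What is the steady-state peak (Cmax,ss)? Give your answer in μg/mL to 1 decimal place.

Over one 35-h interval, 35/21 ≈ 1.6667 half-lives elapse, leaving f ≈ 0.3150 of each dose.
Accumulation ratio R = 1/(1 − f) ≈ 1/0.6850 ≈ 1.4599.
Each bolus raises the concentration by D/Vd = 813/236 ≈ 3.445 μg/mL.
Cmax,ss = C₀/(1 − f) ≈ 3.445/0.6850 ≈ 5.029 μg/mL.
Peak 5.0 μg/mL vs MTC 8 μg/mL: below toxic threshold.

5.0 μg/mL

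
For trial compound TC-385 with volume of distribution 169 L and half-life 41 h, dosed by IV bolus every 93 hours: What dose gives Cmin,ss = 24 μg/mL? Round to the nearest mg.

15484 mg

τ/t½ = 93/41 ≈ 2.2683, so f = (1/2)^(93/41) ≈ 0.207575.
Cmin,ss = (D/Vd)·f/(1−f), so D = Cmin,ss·Vd·(1−f)/f.
D = 24 × 169 × (1−f)/f ≈ 24 × 169 × 3.81754 ≈ 15483.94 mg.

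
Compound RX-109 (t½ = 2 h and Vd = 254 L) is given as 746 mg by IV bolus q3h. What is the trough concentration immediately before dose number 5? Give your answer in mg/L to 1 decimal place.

f = (1/2)^(τ/t½) = (1/2)^(3/2) ≈ 0.3536.
C₀ = D/Vd = 746/254 ≈ 2.937 mg/L.
Before the 5th dose, 4 doses have been given. Superposition: Cmin = C₀·(f + f² + … + f^4).
≈ 2.937 × (0.3536 + 0.1250 + 0.0442 + 0.0156) ≈ 2.937 × 0.5384 ≈ 1.581 mg/L.

1.6 mg/L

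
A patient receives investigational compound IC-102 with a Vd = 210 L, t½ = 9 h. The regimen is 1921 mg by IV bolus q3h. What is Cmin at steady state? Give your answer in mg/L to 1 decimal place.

Over one 3-h interval, 3/9 ≈ 0.33333 half-lives elapse, leaving f ≈ 0.7937 of each dose.
Accumulation ratio R = 1/(1 − f) ≈ 1/0.2063 ≈ 4.8473.
Single-dose peak C₀ = D/Vd = 1921/210 ≈ 9.148 mg/L.
Cmax,ss = C₀/(1 − f) ≈ 9.148/0.2063 ≈ 44.343 mg/L.
Steady-state trough Cmin,ss = Cmax,ss·f ≈ 44.343 × 0.7937 ≈ 35.195 mg/L.

35.2 mg/L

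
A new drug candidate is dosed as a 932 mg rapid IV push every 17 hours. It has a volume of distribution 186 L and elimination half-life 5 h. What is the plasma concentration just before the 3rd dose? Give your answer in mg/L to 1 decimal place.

f = (1/2)^(τ/t½) = (1/2)^(17/5) ≈ 0.0947.
C₀ = D/Vd = 932/186 ≈ 5.011 mg/L.
Before the 3rd dose, 2 doses have been given. Superposition: Cmin = C₀·(f + f²).
≈ 5.011 × (0.0947 + 0.0090) ≈ 5.011 × 0.1037 ≈ 0.520 mg/L.

0.5 mg/L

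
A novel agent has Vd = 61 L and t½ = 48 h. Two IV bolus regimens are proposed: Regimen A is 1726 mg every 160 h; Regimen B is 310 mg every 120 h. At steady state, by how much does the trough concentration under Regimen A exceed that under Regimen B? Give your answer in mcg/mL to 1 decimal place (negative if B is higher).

2.0 mcg/mL

Regimen A: f = (1/2)^(160/48) ≈ 0.0992; Cmin,ss = (1726/61)·f/(1−f) ≈ 3.116 mcg/mL.
Regimen B: f = (1/2)^(120/48) ≈ 0.1768; Cmin,ss = (310/61)·f/(1−f) ≈ 1.091 mcg/mL.
Difference ≈ 3.116 − 1.091 ≈ 2.025 mcg/mL.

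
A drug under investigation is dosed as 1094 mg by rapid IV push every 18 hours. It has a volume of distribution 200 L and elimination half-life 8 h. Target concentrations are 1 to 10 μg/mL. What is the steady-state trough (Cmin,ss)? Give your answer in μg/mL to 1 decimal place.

1.5 μg/mL

τ/t½ = 18/8 ≈ 2.25, so fraction remaining f = (1/2)^(18/8) ≈ 0.2102.
Single-dose peak C₀ = D/Vd = 1094/200 ≈ 5.470 μg/mL.
Steady-state trough Cmin,ss = C₀·f/(1−f) ≈ 5.470 × 0.2102/0.7898 ≈ 1.456 μg/mL.
Trough 1.5 μg/mL vs MEC 1 μg/mL: adequate.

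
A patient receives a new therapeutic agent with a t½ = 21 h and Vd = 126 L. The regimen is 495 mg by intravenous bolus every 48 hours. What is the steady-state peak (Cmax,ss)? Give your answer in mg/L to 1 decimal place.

k = ln2/t½ = ln2/21 ≈ 0.033007 h⁻¹; fraction remaining f = e^(−kτ) = e^(−0.033007×48) ≈ 0.2051.
Accumulation ratio R = 1/(1 − f) ≈ 1/0.7949 ≈ 1.2580.
Each bolus raises the concentration by D/Vd = 495/126 ≈ 3.929 mg/L.
Cmax,ss = C₀/(1 − f) ≈ 3.929/0.7949 ≈ 4.943 mg/L.

4.9 mg/L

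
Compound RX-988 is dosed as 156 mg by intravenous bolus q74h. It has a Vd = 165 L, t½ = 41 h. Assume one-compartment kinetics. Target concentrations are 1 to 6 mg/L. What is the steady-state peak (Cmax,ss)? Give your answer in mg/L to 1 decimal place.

τ/t½ = 74/41 ≈ 1.8049, so fraction remaining f = (1/2)^(74/41) ≈ 0.2862.
Accumulation ratio R = 1/(1 − f) ≈ 1/0.7138 ≈ 1.4010.
Each bolus raises the concentration by D/Vd = 156/165 ≈ 0.945 mg/L.
Steady-state peak Cmax,ss = C₀·R ≈ 0.945 × 1.4010 ≈ 1.324 mg/L.
Peak 1.3 mg/L vs MTC 6 mg/L: below toxic threshold.

1.3 mg/L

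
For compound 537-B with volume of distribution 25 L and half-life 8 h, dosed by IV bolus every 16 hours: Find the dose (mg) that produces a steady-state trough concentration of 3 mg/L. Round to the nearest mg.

τ/t½ = 16/8 ≈ 2, so f = (1/2)^(16/8) ≈ 0.250000.
Cmin,ss = (D/Vd)·f/(1−f), so D = Cmin,ss·Vd·(1−f)/f.
D = 3 × 25 × (1−f)/f ≈ 3 × 25 × 3.00000 ≈ 225.00 mg.

225 mg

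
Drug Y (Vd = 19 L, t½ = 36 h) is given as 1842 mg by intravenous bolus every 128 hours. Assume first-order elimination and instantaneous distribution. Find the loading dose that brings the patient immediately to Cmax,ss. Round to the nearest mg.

2013 mg

f = (1/2)^(128/36) ≈ 0.085049; accumulation ratio R = 1/(1−f) ≈ 1.09295.
Loading dose to hit Cmax,ss on first dose: D_load = D_maint·R ≈ 1842 × 1.09295 ≈ 2013.21 mg.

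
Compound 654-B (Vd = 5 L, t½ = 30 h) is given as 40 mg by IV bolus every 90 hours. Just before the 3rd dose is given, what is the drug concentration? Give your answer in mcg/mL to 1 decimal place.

1.1 mcg/mL

f = (1/2)^(τ/t½) = (1/2)^(90/30) ≈ 0.1250.
C₀ = D/Vd = 40/5 ≈ 8.000 mcg/mL.
Before the 3rd dose, 2 doses have been given. Superposition: Cmin = C₀·(f + f²).
≈ 8.000 × (0.1250 + 0.0156) ≈ 8.000 × 0.1406 ≈ 1.125 mcg/mL.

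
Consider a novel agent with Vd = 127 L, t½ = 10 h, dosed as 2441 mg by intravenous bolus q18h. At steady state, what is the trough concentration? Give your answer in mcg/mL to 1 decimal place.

k = ln2/t½ = ln2/10 ≈ 0.069315 h⁻¹; fraction remaining f = e^(−kτ) = e^(−0.069315×18) ≈ 0.2872.
At steady state, accumulation factor R = 1/(1 − e^(−kτ)) ≈ 1.4029.
Each bolus raises the concentration by D/Vd = 2441/127 ≈ 19.220 mcg/mL.
Steady-state peak Cmax,ss = C₀·R ≈ 19.220 × 1.4029 ≈ 26.964 mcg/mL.
One interval later, Cmin,ss = Cmax,ss·e^(−kτ) ≈ 26.964 × 0.2872 ≈ 7.744 mcg/mL.

7.7 mcg/mL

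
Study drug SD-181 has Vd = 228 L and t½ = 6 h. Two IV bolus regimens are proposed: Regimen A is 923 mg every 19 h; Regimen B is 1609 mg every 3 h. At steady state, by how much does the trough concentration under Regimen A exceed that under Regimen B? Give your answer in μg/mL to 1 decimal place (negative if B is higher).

Regimen A: f = (1/2)^(19/6) ≈ 0.1114; Cmin,ss = (923/228)·f/(1−f) ≈ 0.508 μg/mL.
Regimen B: f = (1/2)^(3/6) ≈ 0.7071; Cmin,ss = (1609/228)·f/(1−f) ≈ 17.037 μg/mL.
Difference ≈ 0.508 − 17.037 ≈ -16.529 μg/mL.

-16.5 μg/mL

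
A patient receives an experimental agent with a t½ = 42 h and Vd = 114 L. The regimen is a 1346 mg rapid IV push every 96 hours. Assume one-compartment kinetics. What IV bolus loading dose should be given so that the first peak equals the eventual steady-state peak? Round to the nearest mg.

f = (1/2)^(96/42) ≈ 0.205084; accumulation ratio R = 1/(1−f) ≈ 1.25799.
Loading dose to hit Cmax,ss on first dose: D_load = D_maint·R ≈ 1346 × 1.25799 ≈ 1693.25 mg.

1693 mg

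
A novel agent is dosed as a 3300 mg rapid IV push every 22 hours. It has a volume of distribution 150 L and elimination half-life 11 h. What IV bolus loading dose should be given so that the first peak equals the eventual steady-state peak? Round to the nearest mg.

4400 mg

f = (1/2)^(22/11) ≈ 0.250000; accumulation ratio R = 1/(1−f) ≈ 1.33333.
Loading dose to hit Cmax,ss on first dose: D_load = D_maint·R ≈ 3300 × 1.33333 ≈ 4399.99 mg.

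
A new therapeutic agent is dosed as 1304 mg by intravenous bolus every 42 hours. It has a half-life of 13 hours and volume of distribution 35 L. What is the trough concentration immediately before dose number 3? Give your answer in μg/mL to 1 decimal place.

4.4 μg/mL

f = (1/2)^(τ/t½) = (1/2)^(42/13) ≈ 0.1065.
C₀ = D/Vd = 1304/35 ≈ 37.257 μg/mL.
Before the 3rd dose, 2 doses have been given. Superposition: Cmin = C₀·(f + f²).
≈ 37.257 × (0.1065 + 0.0113) ≈ 37.257 × 0.1178 ≈ 4.389 μg/mL.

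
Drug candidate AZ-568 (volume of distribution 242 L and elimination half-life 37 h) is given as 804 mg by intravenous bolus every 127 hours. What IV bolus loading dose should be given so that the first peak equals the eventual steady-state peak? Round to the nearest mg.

886 mg

f = (1/2)^(127/37) ≈ 0.092626; accumulation ratio R = 1/(1−f) ≈ 1.10208.
Loading dose to hit Cmax,ss on first dose: D_load = D_maint·R ≈ 804 × 1.10208 ≈ 886.07 mg.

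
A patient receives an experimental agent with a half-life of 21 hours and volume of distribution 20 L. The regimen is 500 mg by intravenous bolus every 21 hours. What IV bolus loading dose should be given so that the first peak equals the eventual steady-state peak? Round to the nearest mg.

f = (1/2)^(21/21) ≈ 0.500000; accumulation ratio R = 1/(1−f) ≈ 2.00000.
Loading dose to hit Cmax,ss on first dose: D_load = D_maint·R ≈ 500 × 2.00000 ≈ 1000.00 mg.

1000 mg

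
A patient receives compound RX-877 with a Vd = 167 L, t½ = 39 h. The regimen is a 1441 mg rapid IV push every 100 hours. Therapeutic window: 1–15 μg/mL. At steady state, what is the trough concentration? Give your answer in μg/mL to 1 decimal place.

1.8 μg/mL

k = ln2/t½ = ln2/39 ≈ 0.017773 h⁻¹; fraction remaining f = e^(−kτ) = e^(−0.017773×100) ≈ 0.1691.
Single-dose peak C₀ = D/Vd = 1441/167 ≈ 8.629 μg/mL.
Steady-state trough Cmin,ss = C₀·f/(1−f) ≈ 8.629 × 0.1691/0.8309 ≈ 1.756 μg/mL.
Trough 1.8 μg/mL vs MEC 1 μg/mL: adequate.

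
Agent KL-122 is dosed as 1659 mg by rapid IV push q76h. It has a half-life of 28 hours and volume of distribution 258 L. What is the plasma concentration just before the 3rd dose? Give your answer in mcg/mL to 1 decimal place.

1.1 mcg/mL

f = (1/2)^(τ/t½) = (1/2)^(76/28) ≈ 0.1524.
C₀ = D/Vd = 1659/258 ≈ 6.430 mcg/mL.
Before the 3rd dose, 2 doses have been given. Superposition: Cmin = C₀·(f + f²).
≈ 6.430 × (0.1524 + 0.0232) ≈ 6.430 × 0.1756 ≈ 1.129 mcg/mL.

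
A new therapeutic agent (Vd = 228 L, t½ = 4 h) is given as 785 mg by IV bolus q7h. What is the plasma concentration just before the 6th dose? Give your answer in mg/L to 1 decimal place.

1.5 mg/L

f = (1/2)^(τ/t½) = (1/2)^(7/4) ≈ 0.2973.
C₀ = D/Vd = 785/228 ≈ 3.443 mg/L.
Before the 6th dose, 5 doses have been given. Superposition: Cmin = C₀·(f + f² + … + f^5).
≈ 3.443 × (0.2973 + 0.0884 + 0.0263 + 0.0078 + 0.0023) ≈ 3.443 × 0.4221 ≈ 1.453 mg/L.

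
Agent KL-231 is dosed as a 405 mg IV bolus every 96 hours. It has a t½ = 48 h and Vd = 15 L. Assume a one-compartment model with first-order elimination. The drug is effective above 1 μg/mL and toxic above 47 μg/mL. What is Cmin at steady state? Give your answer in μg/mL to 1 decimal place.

τ = 96 h = 2 half-lives, so f = (1/2)^2 = 0.25.
Accumulation ratio R = 1/(1 − f) = 1/0.75 = 4/3.
Single-dose peak C₀ = D/Vd = 405/15 = 27 μg/mL.
Steady-state peak Cmax,ss = C₀·R = 27 × 4/3 ≈ 36.000 μg/mL.
Steady-state trough Cmin,ss = Cmax,ss·f ≈ 36.000 × 0.25 ≈ 9.000 μg/mL.
Trough 9.0 μg/mL vs MEC 1 μg/mL: adequate.

9.0 μg/mL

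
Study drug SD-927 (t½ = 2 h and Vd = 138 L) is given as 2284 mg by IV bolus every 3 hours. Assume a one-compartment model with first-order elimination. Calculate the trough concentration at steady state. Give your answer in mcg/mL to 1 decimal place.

k = ln2/t½ = ln2/2 ≈ 0.346574 h⁻¹; fraction remaining f = e^(−kτ) = e^(−0.346574×3) ≈ 0.3536.
Each bolus raises the concentration by D/Vd = 2284/138 ≈ 16.551 mcg/mL.
Steady-state trough Cmin,ss = C₀·f/(1−f) ≈ 16.551 × 0.3536/0.6464 ≈ 9.054 mcg/mL.

9.1 mcg/mL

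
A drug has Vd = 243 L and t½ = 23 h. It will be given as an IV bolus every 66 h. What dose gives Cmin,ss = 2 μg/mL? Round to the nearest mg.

τ/t½ = 66/23 ≈ 2.8696, so f = (1/2)^(66/23) ≈ 0.136828.
Cmin,ss = (D/Vd)·f/(1−f), so D = Cmin,ss·Vd·(1−f)/f.
D = 2 × 243 × (1−f)/f ≈ 2 × 243 × 6.30845 ≈ 3065.91 mg.

3066 mg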